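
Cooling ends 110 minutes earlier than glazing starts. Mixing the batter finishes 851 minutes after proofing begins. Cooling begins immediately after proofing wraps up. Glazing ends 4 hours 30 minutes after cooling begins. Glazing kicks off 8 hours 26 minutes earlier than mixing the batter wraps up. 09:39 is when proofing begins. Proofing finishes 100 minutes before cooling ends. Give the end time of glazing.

16:24

Mixing the batter ends at 09:39 + 851 min = 23:50.
Glazing starts at 23:50 − 506 min = 15:24.
Cooling ends at 15:24 − 110 min = 13:34.
Proofing ends at 13:34 − 100 min = 11:54.
So cooling starts at 11:54.
Glazing ends at 11:54 + 270 min = 16:24.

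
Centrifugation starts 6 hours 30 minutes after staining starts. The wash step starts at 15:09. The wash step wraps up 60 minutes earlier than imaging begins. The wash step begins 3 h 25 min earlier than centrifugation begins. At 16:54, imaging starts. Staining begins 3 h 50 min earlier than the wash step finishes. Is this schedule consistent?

Yes

The wash step ends at 16:54 − 60 min = 15:54.
Staining starts at 15:54 − 230 min = 12:04.
Centrifugation starts at 12:04 + 390 min = 18:34.
The wash step starts at 18:34 − 205 min = 15:09.
That matches the stated 15:09, so the schedule is consistent.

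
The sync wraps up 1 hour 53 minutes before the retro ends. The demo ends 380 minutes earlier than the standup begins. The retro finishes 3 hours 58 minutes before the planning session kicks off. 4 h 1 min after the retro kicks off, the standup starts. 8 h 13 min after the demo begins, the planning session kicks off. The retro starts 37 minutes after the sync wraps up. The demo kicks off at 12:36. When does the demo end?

13:16

The planning session starts at 12:36 + 493 min = 20:49.
The retro ends at 20:49 − 238 min = 16:51.
The sync ends at 16:51 − 113 min = 14:58.
The retro starts at 14:58 + 37 min = 15:35.
The standup starts at 15:35 + 241 min = 19:36.
The demo ends at 19:36 − 380 min = 13:16.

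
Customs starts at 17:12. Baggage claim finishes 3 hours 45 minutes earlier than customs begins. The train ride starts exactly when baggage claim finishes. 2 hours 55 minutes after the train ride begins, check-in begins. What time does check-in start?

Baggage claim ends at 17:12 − 225 min = 13:27.
So the train ride starts at 13:27.
Check-in starts at 13:27 + 175 min = 16:22.

16:22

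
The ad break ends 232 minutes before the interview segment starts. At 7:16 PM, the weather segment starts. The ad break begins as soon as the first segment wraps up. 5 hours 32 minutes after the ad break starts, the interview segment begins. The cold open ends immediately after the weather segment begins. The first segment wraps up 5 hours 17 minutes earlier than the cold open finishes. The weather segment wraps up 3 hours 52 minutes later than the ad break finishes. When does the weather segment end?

The cold open ends at 7:16 PM.
The first segment ends at 7:16 PM − 317 min = 1:59 PM.
So the ad break starts at 1:59 PM.
The interview segment starts at 1:59 PM + 332 min = 7:31 PM.
The ad break ends at 7:31 PM − 232 min = 3:39 PM.
The weather segment ends at 3:39 PM + 232 min = 7:31 PM.

7:31 PM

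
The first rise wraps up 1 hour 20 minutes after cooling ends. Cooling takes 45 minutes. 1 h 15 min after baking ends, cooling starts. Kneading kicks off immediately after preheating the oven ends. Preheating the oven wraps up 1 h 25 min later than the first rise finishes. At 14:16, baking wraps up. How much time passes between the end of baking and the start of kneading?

Cooling starts at 14:16 + 75 min = 15:31.
Cooling ends at 15:31 + 45 min = 16:16.
The first rise ends at 16:16 + 80 min = 17:36.
Preheating the oven ends at 17:36 + 85 min = 19:01.
So kneading starts at 19:01.
From 14:16 to 19:01 is 285 minutes.

285 minutes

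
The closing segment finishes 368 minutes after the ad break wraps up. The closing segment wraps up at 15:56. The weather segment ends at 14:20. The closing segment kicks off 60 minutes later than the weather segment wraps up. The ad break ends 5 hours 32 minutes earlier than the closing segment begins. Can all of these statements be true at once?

Yes

The closing segment starts at 14:20 + 60 min = 15:20.
The ad break ends at 15:20 − 332 min = 09:48.
The closing segment ends at 09:48 + 368 min = 15:56.
That matches the stated 15:56, so the schedule is consistent.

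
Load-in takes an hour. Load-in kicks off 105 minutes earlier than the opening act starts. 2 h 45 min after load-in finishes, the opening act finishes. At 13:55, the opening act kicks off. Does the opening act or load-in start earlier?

Load-in starts at 13:55 − 105 min = 12:10.
The opening act starts at 13:55 and load-in starts at 12:10, so load-in is first.

load-in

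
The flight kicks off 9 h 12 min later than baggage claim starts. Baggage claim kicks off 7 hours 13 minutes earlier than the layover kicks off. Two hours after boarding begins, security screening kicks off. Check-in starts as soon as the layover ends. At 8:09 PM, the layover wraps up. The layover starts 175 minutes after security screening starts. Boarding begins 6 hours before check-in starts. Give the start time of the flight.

Check-in starts at 8:09 PM.
Boarding starts at 8:09 PM − 360 min = 2:09 PM.
Security screening starts at 2:09 PM + 120 min = 4:09 PM.
The layover starts at 4:09 PM + 175 min = 7:04 PM.
Baggage claim starts at 7:04 PM − 433 min = 11:51 AM.
The flight starts at 11:51 AM + 552 min = 9:03 PM.

9:03 PM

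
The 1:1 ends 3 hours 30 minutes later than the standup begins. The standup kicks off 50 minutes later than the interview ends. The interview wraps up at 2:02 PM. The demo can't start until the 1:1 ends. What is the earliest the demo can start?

6:22 PM

The standup starts at 2:02 PM + 50 min = 2:52 PM.
The 1:1 ends at 2:52 PM + 210 min = 6:22 PM.
The demo is bounded by the 1:1, so the earliest it can start is 6:22 PM.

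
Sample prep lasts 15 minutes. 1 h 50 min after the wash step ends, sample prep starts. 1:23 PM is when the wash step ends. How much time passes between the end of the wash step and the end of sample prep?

2 hours 5 minutes

Sample prep starts at 1:23 PM + 110 min = 3:13 PM.
Sample prep ends at 3:13 PM + 15 min = 3:28 PM.
From 1:23 PM to 3:28 PM is 2 hours 5 minutes.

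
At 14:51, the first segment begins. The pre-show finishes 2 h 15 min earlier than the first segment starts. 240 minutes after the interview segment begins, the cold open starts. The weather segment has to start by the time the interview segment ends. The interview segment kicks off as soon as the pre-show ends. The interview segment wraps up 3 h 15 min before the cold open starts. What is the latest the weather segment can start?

13:21

The pre-show ends at 14:51 − 135 min = 12:36.
So the interview segment starts at 12:36.
The cold open starts at 12:36 + 240 min = 16:36.
The interview segment ends at 16:36 − 195 min = 13:21.
The weather segment is bounded by the interview segment, so the latest it can start is 13:21.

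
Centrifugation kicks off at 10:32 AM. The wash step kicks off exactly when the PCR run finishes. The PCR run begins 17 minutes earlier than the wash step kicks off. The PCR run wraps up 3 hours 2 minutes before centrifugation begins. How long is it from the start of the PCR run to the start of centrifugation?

3 h 19 min

The PCR run ends at 10:32 AM − 182 min = 7:30 AM.
So the wash step starts at 7:30 AM.
The PCR run starts at 7:30 AM − 17 min = 7:13 AM.
From 7:13 AM to 10:32 AM is 3 h 19 min.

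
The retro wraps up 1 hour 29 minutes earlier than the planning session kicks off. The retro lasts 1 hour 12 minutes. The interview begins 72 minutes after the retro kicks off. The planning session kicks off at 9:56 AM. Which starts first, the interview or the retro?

The retro ends at 9:56 AM − 89 min = 8:27 AM.
The retro starts at 8:27 AM − 72 min = 7:15 AM.
The interview starts at 7:15 AM + 72 min = 8:27 AM.
The interview starts at 8:27 AM and the retro starts at 7:15 AM, so the retro is first.

the retro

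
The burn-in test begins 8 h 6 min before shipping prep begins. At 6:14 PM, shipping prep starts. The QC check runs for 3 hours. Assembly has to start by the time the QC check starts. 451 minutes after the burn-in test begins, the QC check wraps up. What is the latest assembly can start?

2:39 PM

The burn-in test starts at 6:14 PM − 486 min = 10:08 AM.
The QC check ends at 10:08 AM + 451 min = 5:39 PM.
The QC check starts at 5:39 PM − 180 min = 2:39 PM.
Assembly is bounded by the QC check, so the latest it can start is 2:39 PM.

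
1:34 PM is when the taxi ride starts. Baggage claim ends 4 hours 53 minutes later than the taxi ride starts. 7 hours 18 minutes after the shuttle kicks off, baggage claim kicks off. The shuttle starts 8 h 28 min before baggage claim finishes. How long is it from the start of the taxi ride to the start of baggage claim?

3 hours 43 minutes

Baggage claim ends at 1:34 PM + 293 min = 6:27 PM.
The shuttle starts at 6:27 PM − 508 min = 9:59 AM.
Baggage claim starts at 9:59 AM + 438 min = 5:17 PM.
From 1:34 PM to 5:17 PM is 3 hours 43 minutes.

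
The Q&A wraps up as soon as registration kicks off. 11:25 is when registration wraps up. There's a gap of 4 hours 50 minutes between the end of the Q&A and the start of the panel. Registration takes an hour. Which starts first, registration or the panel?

registration

Registration starts at 11:25 − 60 min = 10:25.
So the Q&A ends at 10:25.
The panel starts at 10:25 + 290 min = 15:15.
Registration starts at 10:25 and the panel starts at 15:15, so registration is first.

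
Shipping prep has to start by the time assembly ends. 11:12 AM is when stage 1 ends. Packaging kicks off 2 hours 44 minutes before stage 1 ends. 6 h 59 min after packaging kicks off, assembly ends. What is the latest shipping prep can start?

3:27 PM

Packaging starts at 11:12 AM − 164 min = 8:28 AM.
Assembly ends at 8:28 AM + 419 min = 3:27 PM.
Shipping prep is bounded by assembly, so the latest it can start is 3:27 PM.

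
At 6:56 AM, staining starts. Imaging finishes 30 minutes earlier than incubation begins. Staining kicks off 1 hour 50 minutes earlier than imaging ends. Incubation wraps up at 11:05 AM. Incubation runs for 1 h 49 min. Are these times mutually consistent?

Yes

Incubation starts at 11:05 AM − 109 min = 9:16 AM.
Imaging ends at 9:16 AM − 30 min = 8:46 AM.
Staining starts at 8:46 AM − 110 min = 6:56 AM.
That matches the stated 6:56 AM, so the schedule is consistent.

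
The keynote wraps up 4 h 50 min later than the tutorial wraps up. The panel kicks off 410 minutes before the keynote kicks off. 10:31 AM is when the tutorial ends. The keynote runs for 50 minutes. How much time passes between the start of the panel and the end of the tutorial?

The keynote ends at 10:31 AM + 290 min = 3:21 PM.
The keynote starts at 3:21 PM − 50 min = 2:31 PM.
The panel starts at 2:31 PM − 410 min = 7:41 AM.
From 7:41 AM to 10:31 AM is 170 minutes.

170 minutes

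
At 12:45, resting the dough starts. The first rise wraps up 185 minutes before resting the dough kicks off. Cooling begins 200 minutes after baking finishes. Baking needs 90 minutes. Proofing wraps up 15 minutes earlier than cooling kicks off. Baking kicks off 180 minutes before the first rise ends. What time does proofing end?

11:15

The first rise ends at 12:45 − 185 min = 09:40.
Baking starts at 09:40 − 180 min = 06:40.
Baking ends at 06:40 + 90 min = 08:10.
Cooling starts at 08:10 + 200 min = 11:30.
Proofing ends at 11:30 − 15 min = 11:15.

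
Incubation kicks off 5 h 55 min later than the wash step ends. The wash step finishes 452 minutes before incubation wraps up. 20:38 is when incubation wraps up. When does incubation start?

19:01

The wash step ends at 20:38 − 452 min = 13:06.
Incubation starts at 13:06 + 355 min = 19:01.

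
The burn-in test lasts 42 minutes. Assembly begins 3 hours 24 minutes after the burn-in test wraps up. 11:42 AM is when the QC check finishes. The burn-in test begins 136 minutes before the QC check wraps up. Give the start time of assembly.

The burn-in test starts at 11:42 AM − 136 min = 9:26 AM.
The burn-in test ends at 9:26 AM + 42 min = 10:08 AM.
Assembly starts at 10:08 AM + 204 min = 1:32 PM.

1:32 PM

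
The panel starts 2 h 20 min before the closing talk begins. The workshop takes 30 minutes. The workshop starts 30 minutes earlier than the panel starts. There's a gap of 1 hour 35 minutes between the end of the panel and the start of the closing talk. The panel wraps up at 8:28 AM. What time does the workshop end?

The closing talk starts at 8:28 AM + 95 min = 10:03 AM.
The panel starts at 10:03 AM − 140 min = 7:43 AM.
The workshop starts at 7:43 AM − 30 min = 7:13 AM.
The workshop ends at 7:13 AM + 30 min = 7:43 AM.

7:43 AM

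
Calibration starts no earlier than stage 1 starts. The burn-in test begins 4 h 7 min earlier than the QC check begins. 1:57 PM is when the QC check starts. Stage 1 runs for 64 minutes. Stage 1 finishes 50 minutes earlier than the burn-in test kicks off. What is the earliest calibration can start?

7:56 AM

The burn-in test starts at 1:57 PM − 247 min = 9:50 AM.
Stage 1 ends at 9:50 AM − 50 min = 9:00 AM.
Stage 1 starts at 9:00 AM − 64 min = 7:56 AM.
Calibration is bounded by stage 1, so the earliest it can start is 7:56 AM.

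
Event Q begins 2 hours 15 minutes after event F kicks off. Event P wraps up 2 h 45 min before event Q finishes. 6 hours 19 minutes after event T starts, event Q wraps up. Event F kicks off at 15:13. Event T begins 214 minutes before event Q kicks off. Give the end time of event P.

Event Q starts at 15:13 + 135 min = 17:28.
Event T starts at 17:28 − 214 min = 13:54.
Event Q ends at 13:54 + 379 min = 20:13.
Event P ends at 20:13 − 165 min = 17:28.

17:28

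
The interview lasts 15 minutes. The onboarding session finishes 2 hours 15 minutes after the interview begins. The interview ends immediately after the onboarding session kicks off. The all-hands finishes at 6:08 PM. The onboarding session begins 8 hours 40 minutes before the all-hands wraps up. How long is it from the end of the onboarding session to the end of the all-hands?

The onboarding session starts at 6:08 PM − 520 min = 9:28 AM.
So the interview ends at 9:28 AM.
The interview starts at 9:28 AM − 15 min = 9:13 AM.
The onboarding session ends at 9:13 AM + 135 min = 11:28 AM.
From 11:28 AM to 6:08 PM is 6 h 40 min.

6 h 40 min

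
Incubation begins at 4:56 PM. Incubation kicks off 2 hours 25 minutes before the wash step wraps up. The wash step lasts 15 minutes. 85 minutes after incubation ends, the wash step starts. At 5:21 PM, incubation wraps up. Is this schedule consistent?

No

The wash step starts at 5:21 PM + 85 min = 6:46 PM.
The wash step ends at 6:46 PM + 15 min = 7:01 PM.
Incubation starts at 7:01 PM − 145 min = 4:36 PM.
But incubation is also said to start at 4:56 PM — a 20-minute conflict.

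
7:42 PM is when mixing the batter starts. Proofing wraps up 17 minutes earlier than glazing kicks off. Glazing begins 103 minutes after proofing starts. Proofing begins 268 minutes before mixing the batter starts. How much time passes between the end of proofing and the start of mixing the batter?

182 minutes

Proofing starts at 7:42 PM − 268 min = 3:14 PM.
Glazing starts at 3:14 PM + 103 min = 4:57 PM.
Proofing ends at 4:57 PM − 17 min = 4:40 PM.
From 4:40 PM to 7:42 PM is 182 minutes.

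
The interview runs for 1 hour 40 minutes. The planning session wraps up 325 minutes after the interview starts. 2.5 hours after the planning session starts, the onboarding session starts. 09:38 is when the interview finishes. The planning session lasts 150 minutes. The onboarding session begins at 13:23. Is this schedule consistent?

Yes

The interview starts at 09:38 − 100 min = 07:58.
The planning session ends at 07:58 + 325 min = 13:23.
The planning session starts at 13:23 − 150 min = 10:53.
The onboarding session starts at 10:53 + 150 min = 13:23.
That matches the stated 13:23, so the schedule is consistent.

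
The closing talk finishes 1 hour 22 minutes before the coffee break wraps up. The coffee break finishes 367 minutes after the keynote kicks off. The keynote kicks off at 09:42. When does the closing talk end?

14:27

The coffee break ends at 09:42 + 367 min = 15:49.
The closing talk ends at 15:49 − 82 min = 14:27.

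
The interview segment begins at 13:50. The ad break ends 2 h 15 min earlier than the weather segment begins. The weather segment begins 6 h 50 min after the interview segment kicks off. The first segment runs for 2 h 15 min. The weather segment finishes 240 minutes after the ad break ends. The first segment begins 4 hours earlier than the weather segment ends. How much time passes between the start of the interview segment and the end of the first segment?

6 hours 50 minutes

The weather segment starts at 13:50 + 410 min = 20:40.
The ad break ends at 20:40 − 135 min = 18:25.
The weather segment ends at 18:25 + 240 min = 22:25.
The first segment starts at 22:25 − 240 min = 18:25.
The first segment ends at 18:25 + 135 min = 20:40.
From 13:50 to 20:40 is 6 hours 50 minutes.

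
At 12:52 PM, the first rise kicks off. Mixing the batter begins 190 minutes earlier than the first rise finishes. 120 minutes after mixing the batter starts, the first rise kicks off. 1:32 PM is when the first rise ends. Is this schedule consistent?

No

Mixing the batter starts at 1:32 PM − 190 min = 10:22 AM.
The first rise starts at 10:22 AM + 120 min = 12:22 PM.
But the first rise is also said to start at 12:52 PM — a 30-minute conflict.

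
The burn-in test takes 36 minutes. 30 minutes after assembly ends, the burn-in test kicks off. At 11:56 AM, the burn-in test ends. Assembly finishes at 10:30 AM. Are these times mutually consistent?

No

The burn-in test starts at 10:30 AM + 30 min = 11:00 AM.
The burn-in test ends at 11:00 AM + 36 min = 11:36 AM.
But the burn-in test is also said to end at 11:56 AM — a 20-minute conflict.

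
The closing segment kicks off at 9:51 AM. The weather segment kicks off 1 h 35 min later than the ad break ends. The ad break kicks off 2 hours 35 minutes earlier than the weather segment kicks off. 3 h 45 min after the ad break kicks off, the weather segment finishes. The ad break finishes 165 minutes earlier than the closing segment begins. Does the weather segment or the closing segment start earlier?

The ad break ends at 9:51 AM − 165 min = 7:06 AM.
The weather segment starts at 7:06 AM + 95 min = 8:41 AM.
The weather segment starts at 8:41 AM and the closing segment starts at 9:51 AM, so the weather segment is first.

the weather segment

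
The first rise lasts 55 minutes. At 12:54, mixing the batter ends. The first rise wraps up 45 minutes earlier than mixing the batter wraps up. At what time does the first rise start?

The first rise ends at 12:54 − 45 min = 12:09.
The first rise starts at 12:09 − 55 min = 11:14.

11:14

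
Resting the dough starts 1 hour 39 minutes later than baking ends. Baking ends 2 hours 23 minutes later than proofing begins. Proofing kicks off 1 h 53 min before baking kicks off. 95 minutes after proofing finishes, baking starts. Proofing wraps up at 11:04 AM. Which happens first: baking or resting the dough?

Baking starts at 11:04 AM + 95 min = 12:39 PM.
Proofing starts at 12:39 PM − 113 min = 10:46 AM.
Baking ends at 10:46 AM + 143 min = 1:09 PM.
Resting the dough starts at 1:09 PM + 99 min = 2:48 PM.
Baking starts at 12:39 PM and resting the dough starts at 2:48 PM, so baking is first.

baking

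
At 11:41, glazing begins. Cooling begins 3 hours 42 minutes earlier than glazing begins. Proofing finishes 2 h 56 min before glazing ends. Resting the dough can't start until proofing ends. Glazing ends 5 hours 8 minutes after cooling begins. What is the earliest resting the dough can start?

10:11

Cooling starts at 11:41 − 222 min = 07:59.
Glazing ends at 07:59 + 308 min = 13:07.
Proofing ends at 13:07 − 176 min = 10:11.
Resting the dough is bounded by proofing, so the earliest it can start is 10:11.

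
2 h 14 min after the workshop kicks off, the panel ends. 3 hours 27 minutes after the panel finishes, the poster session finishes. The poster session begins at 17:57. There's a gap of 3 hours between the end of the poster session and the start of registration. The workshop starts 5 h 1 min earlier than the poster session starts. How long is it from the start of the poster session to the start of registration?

The workshop starts at 17:57 − 301 min = 12:56.
The panel ends at 12:56 + 134 min = 15:10.
The poster session ends at 15:10 + 207 min = 18:37.
Registration starts at 18:37 + 180 min = 21:37.
From 17:57 to 21:37 is 220 minutes.

220 minutes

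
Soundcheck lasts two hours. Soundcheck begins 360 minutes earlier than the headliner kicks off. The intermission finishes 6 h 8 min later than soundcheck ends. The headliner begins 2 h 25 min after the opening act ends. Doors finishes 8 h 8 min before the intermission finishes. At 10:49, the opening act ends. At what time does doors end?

The headliner starts at 10:49 + 145 min = 13:14.
Soundcheck starts at 13:14 − 360 min = 07:14.
Soundcheck ends at 07:14 + 120 min = 09:14.
The intermission ends at 09:14 + 368 min = 15:22.
Doors ends at 15:22 − 488 min = 07:14.

07:14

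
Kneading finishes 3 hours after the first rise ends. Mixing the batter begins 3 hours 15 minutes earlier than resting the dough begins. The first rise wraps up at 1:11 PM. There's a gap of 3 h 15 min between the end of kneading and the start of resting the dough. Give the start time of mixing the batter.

4:11 PM

Kneading ends at 1:11 PM + 180 min = 4:11 PM.
Resting the dough starts at 4:11 PM + 195 min = 7:26 PM.
Mixing the batter starts at 7:26 PM − 195 min = 4:11 PM.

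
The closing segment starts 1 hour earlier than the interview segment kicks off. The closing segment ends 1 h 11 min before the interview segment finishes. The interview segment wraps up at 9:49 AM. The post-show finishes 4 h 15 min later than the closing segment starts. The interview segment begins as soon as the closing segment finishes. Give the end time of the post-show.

11:53 AM

The closing segment ends at 9:49 AM − 71 min = 8:38 AM.
So the interview segment starts at 8:38 AM.
The closing segment starts at 8:38 AM − 60 min = 7:38 AM.
The post-show ends at 7:38 AM + 255 min = 11:53 AM.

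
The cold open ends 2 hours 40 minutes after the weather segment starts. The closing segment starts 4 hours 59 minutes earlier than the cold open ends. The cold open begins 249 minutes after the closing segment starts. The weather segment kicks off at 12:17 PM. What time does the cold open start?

The cold open ends at 12:17 PM + 160 min = 2:57 PM.
The closing segment starts at 2:57 PM − 299 min = 9:58 AM.
The cold open starts at 9:58 AM + 249 min = 2:07 PM.

2:07 PM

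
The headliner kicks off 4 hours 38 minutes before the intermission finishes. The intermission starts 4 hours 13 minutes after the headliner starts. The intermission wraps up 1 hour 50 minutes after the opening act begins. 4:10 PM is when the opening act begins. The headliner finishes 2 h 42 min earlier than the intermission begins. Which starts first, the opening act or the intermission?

The intermission ends at 4:10 PM + 110 min = 6:00 PM.
The headliner starts at 6:00 PM − 278 min = 1:22 PM.
The intermission starts at 1:22 PM + 253 min = 5:35 PM.
The opening act starts at 4:10 PM and the intermission starts at 5:35 PM, so the opening act is first.

the opening act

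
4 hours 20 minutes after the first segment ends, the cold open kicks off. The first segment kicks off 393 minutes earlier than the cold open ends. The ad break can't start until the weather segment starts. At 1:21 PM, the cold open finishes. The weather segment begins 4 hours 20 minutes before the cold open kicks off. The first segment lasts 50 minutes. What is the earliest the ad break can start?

The first segment starts at 1:21 PM − 393 min = 6:48 AM.
The first segment ends at 6:48 AM + 50 min = 7:38 AM.
The cold open starts at 7:38 AM + 260 min = 11:58 AM.
The weather segment starts at 11:58 AM − 260 min = 7:38 AM.
The ad break is bounded by the weather segment, so the earliest it can start is 7:38 AM.

7:38 AM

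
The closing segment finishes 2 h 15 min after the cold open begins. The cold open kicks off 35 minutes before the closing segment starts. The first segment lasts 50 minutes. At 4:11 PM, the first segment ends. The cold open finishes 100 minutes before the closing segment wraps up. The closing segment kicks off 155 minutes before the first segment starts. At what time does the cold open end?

12:46 PM

The first segment starts at 4:11 PM − 50 min = 3:21 PM.
The closing segment starts at 3:21 PM − 155 min = 12:46 PM.
The cold open starts at 12:46 PM − 35 min = 12:11 PM.
The closing segment ends at 12:11 PM + 135 min = 2:26 PM.
The cold open ends at 2:26 PM − 100 min = 12:46 PM.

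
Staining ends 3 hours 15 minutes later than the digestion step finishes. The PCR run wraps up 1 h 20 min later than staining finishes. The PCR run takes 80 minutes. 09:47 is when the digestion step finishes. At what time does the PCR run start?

13:02

Staining ends at 09:47 + 195 min = 13:02.
The PCR run ends at 13:02 + 80 min = 14:22.
The PCR run starts at 14:22 − 80 min = 13:02.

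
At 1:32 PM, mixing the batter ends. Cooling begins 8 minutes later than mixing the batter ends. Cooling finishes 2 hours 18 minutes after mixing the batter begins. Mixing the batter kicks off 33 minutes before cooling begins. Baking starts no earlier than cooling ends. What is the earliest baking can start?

3:25 PM

Cooling starts at 1:32 PM + 8 min = 1:40 PM.
Mixing the batter starts at 1:40 PM − 33 min = 1:07 PM.
Cooling ends at 1:07 PM + 138 min = 3:25 PM.
Baking is bounded by cooling, so the earliest it can start is 3:25 PM.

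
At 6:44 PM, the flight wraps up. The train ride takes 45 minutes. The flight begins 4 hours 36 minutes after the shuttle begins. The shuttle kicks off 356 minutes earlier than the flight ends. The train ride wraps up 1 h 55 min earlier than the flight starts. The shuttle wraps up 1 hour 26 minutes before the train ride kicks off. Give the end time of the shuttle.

The shuttle starts at 6:44 PM − 356 min = 12:48 PM.
The flight starts at 12:48 PM + 276 min = 5:24 PM.
The train ride ends at 5:24 PM − 115 min = 3:29 PM.
The train ride starts at 3:29 PM − 45 min = 2:44 PM.
The shuttle ends at 2:44 PM − 86 min = 1:18 PM.

1:18 PM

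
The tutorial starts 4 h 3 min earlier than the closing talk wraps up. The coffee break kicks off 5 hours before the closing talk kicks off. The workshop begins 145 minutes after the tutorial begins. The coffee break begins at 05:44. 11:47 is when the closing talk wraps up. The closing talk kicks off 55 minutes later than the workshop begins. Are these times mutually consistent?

The tutorial starts at 11:47 − 243 min = 07:44.
The workshop starts at 07:44 + 145 min = 10:09.
The closing talk starts at 10:09 + 55 min = 11:04.
The coffee break starts at 11:04 − 300 min = 06:04.
But the coffee break is also said to start at 05:44 — a 20-minute conflict.

No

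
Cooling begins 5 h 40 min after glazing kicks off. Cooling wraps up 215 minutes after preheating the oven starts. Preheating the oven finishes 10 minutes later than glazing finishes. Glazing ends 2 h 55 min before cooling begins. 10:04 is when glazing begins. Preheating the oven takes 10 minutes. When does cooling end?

Cooling starts at 10:04 + 340 min = 15:44.
Glazing ends at 15:44 − 175 min = 12:49.
Preheating the oven ends at 12:49 + 10 min = 12:59.
Preheating the oven starts at 12:59 − 10 min = 12:49.
Cooling ends at 12:49 + 215 min = 16:24.

16:24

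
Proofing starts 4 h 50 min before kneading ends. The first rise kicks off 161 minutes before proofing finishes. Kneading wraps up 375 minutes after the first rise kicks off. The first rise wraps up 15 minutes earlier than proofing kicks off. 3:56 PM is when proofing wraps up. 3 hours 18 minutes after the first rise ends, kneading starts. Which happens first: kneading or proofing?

proofing

The first rise starts at 3:56 PM − 161 min = 1:15 PM.
Kneading ends at 1:15 PM + 375 min = 7:30 PM.
Proofing starts at 7:30 PM − 290 min = 2:40 PM.
The first rise ends at 2:40 PM − 15 min = 2:25 PM.
Kneading starts at 2:25 PM + 198 min = 5:43 PM.
Kneading starts at 5:43 PM and proofing starts at 2:40 PM, so proofing is first.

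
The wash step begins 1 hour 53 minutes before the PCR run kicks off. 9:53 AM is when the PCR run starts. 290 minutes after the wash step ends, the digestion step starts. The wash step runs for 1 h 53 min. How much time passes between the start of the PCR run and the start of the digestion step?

4 hours 50 minutes

The wash step starts at 9:53 AM − 113 min = 8:00 AM.
The wash step ends at 8:00 AM + 113 min = 9:53 AM.
The digestion step starts at 9:53 AM + 290 min = 2:43 PM.
From 9:53 AM to 2:43 PM is 4 hours 50 minutes.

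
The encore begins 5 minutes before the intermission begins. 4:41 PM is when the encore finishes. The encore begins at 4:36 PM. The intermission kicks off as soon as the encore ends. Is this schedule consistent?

Yes

The intermission starts at 4:41 PM.
The encore starts at 4:41 PM − 5 min = 4:36 PM.
That matches the stated 4:36 PM, so the schedule is consistent.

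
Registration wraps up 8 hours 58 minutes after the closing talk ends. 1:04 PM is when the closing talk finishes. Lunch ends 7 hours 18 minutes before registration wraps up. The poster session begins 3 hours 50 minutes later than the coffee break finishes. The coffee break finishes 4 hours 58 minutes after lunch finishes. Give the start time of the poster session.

11:32 PM

Registration ends at 1:04 PM + 538 min = 10:02 PM.
Lunch ends at 10:02 PM − 438 min = 2:44 PM.
The coffee break ends at 2:44 PM + 298 min = 7:42 PM.
The poster session starts at 7:42 PM + 230 min = 11:32 PM.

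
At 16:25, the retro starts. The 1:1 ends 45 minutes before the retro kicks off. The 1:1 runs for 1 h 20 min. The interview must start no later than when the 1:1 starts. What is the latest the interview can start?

14:20

The 1:1 ends at 16:25 − 45 min = 15:40.
The 1:1 starts at 15:40 − 80 min = 14:20.
The interview is bounded by the 1:1, so the latest it can start is 14:20.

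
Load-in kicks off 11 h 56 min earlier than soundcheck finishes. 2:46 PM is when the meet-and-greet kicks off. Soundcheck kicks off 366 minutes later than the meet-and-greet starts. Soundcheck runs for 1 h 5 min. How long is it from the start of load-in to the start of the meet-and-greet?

4 h 45 min

Soundcheck starts at 2:46 PM + 366 min = 8:52 PM.
Soundcheck ends at 8:52 PM + 65 min = 9:57 PM.
Load-in starts at 9:57 PM − 716 min = 10:01 AM.
From 10:01 AM to 2:46 PM is 4 h 45 min.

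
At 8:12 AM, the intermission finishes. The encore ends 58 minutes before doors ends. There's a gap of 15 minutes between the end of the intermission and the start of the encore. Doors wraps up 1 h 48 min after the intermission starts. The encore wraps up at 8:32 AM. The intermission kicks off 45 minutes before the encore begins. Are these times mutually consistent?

Yes

The encore starts at 8:12 AM + 15 min = 8:27 AM.
The intermission starts at 8:27 AM − 45 min = 7:42 AM.
Doors ends at 7:42 AM + 108 min = 9:30 AM.
The encore ends at 9:30 AM − 58 min = 8:32 AM.
That matches the stated 8:32 AM, so the schedule is consistent.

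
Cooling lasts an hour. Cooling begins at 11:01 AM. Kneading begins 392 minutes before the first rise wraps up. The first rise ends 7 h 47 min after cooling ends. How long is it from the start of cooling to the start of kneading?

2 hours 15 minutes

Cooling ends at 11:01 AM + 60 min = 12:01 PM.
The first rise ends at 12:01 PM + 467 min = 7:48 PM.
Kneading starts at 7:48 PM − 392 min = 1:16 PM.
From 11:01 AM to 1:16 PM is 2 hours 15 minutes.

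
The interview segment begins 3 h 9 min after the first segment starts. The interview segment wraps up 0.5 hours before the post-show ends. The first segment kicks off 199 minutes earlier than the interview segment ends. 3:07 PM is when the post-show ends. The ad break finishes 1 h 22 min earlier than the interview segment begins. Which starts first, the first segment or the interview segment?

The interview segment ends at 3:07 PM − 30 min = 2:37 PM.
The first segment starts at 2:37 PM − 199 min = 11:18 AM.
The interview segment starts at 11:18 AM + 189 min = 2:27 PM.
The first segment starts at 11:18 AM and the interview segment starts at 2:27 PM, so the first segment is first.

the first segment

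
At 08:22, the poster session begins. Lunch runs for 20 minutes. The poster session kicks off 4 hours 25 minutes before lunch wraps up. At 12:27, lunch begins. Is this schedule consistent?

Lunch ends at 12:27 + 20 min = 12:47.
The poster session starts at 12:47 − 265 min = 08:22.
That matches the stated 08:22, so the schedule is consistent.

Yes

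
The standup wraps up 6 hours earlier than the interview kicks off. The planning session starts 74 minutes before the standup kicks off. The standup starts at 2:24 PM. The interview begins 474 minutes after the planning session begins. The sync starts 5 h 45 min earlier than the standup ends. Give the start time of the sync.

The planning session starts at 2:24 PM − 74 min = 1:10 PM.
The interview starts at 1:10 PM + 474 min = 9:04 PM.
The standup ends at 9:04 PM − 360 min = 3:04 PM.
The sync starts at 3:04 PM − 345 min = 9:19 AM.

9:19 AM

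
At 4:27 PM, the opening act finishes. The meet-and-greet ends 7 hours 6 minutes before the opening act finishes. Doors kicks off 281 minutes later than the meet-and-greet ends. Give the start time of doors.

2:02 PM

The meet-and-greet ends at 4:27 PM − 426 min = 9:21 AM.
Doors starts at 9:21 AM + 281 min = 2:02 PM.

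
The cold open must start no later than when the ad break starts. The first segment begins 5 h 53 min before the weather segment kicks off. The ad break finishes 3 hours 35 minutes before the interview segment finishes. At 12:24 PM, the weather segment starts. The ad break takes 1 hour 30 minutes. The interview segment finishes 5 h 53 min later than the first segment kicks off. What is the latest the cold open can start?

7:19 AM

The first segment starts at 12:24 PM − 353 min = 6:31 AM.
The interview segment ends at 6:31 AM + 353 min = 12:24 PM.
The ad break ends at 12:24 PM − 215 min = 8:49 AM.
The ad break starts at 8:49 AM − 90 min = 7:19 AM.
The cold open is bounded by the ad break, so the latest it can start is 7:19 AM.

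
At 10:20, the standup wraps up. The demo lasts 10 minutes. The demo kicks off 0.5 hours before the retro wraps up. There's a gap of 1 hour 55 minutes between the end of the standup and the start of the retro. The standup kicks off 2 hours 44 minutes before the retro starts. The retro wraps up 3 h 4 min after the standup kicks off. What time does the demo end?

The retro starts at 10:20 + 115 min = 12:15.
The standup starts at 12:15 − 164 min = 09:31.
The retro ends at 09:31 + 184 min = 12:35.
The demo starts at 12:35 − 30 min = 12:05.
The demo ends at 12:05 + 10 min = 12:15.

12:15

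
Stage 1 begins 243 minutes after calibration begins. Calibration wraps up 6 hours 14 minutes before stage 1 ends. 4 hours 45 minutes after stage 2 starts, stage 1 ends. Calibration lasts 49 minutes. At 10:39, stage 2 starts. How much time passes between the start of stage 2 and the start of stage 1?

1 h 45 min

Stage 1 ends at 10:39 + 285 min = 15:24.
Calibration ends at 15:24 − 374 min = 09:10.
Calibration starts at 09:10 − 49 min = 08:21.
Stage 1 starts at 08:21 + 243 min = 12:24.
From 10:39 to 12:24 is 1 h 45 min.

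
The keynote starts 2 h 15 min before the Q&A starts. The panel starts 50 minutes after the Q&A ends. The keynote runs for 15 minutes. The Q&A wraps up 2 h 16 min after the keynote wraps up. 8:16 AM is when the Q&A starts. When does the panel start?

9:22 AM

The keynote starts at 8:16 AM − 135 min = 6:01 AM.
The keynote ends at 6:01 AM + 15 min = 6:16 AM.
The Q&A ends at 6:16 AM + 136 min = 8:32 AM.
The panel starts at 8:32 AM + 50 min = 9:22 AM.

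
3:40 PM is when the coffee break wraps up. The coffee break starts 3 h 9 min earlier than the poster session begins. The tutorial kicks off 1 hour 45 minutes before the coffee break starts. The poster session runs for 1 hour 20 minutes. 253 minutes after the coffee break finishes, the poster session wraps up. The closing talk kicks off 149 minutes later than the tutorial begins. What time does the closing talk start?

4:08 PM

The poster session ends at 3:40 PM + 253 min = 7:53 PM.
The poster session starts at 7:53 PM − 80 min = 6:33 PM.
The coffee break starts at 6:33 PM − 189 min = 3:24 PM.
The tutorial starts at 3:24 PM − 105 min = 1:39 PM.
The closing talk starts at 1:39 PM + 149 min = 4:08 PM.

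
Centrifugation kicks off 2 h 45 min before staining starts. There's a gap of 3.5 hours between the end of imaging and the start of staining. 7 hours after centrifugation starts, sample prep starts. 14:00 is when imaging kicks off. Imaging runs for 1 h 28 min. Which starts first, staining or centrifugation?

Imaging ends at 14:00 + 88 min = 15:28.
Staining starts at 15:28 + 210 min = 18:58.
Centrifugation starts at 18:58 − 165 min = 16:13.
Staining starts at 18:58 and centrifugation starts at 16:13, so centrifugation is first.

centrifugation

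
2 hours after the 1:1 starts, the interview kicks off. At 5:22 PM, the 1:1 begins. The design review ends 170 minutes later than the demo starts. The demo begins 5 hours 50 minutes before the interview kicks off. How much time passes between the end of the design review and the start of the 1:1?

1 hour

The interview starts at 5:22 PM + 120 min = 7:22 PM.
The demo starts at 7:22 PM − 350 min = 1:32 PM.
The design review ends at 1:32 PM + 170 min = 4:22 PM.
From 4:22 PM to 5:22 PM is 1 hour.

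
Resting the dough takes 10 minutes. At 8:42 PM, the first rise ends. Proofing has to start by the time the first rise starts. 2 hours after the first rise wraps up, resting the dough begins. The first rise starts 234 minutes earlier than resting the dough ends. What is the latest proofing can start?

Resting the dough starts at 8:42 PM + 120 min = 10:42 PM.
Resting the dough ends at 10:42 PM + 10 min = 10:52 PM.
The first rise starts at 10:52 PM − 234 min = 6:58 PM.
Proofing is bounded by the first rise, so the latest it can start is 6:58 PM.

6:58 PM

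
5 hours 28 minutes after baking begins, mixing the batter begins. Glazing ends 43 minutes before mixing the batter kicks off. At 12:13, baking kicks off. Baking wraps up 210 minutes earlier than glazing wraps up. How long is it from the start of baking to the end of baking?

75 minutes

Mixing the batter starts at 12:13 + 328 min = 17:41.
Glazing ends at 17:41 − 43 min = 16:58.
Baking ends at 16:58 − 210 min = 13:28.
From 12:13 to 13:28 is 75 minutes.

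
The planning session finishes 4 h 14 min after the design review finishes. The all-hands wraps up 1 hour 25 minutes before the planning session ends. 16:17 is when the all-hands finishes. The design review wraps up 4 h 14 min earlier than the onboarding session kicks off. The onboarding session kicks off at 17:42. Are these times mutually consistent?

The design review ends at 17:42 − 254 min = 13:28.
The planning session ends at 13:28 + 254 min = 17:42.
The all-hands ends at 17:42 − 85 min = 16:17.
That matches the stated 16:17, so the schedule is consistent.

Yes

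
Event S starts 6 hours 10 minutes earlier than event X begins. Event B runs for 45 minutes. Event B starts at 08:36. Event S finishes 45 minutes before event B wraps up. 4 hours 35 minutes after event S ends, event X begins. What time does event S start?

Event B ends at 08:36 + 45 min = 09:21.
Event S ends at 09:21 − 45 min = 08:36.
Event X starts at 08:36 + 275 min = 13:11.
Event S starts at 13:11 − 370 min = 07:01.

07:01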